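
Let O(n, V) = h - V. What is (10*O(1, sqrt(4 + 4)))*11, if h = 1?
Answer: 110 - 220*sqrt(2) ≈ -201.13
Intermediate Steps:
O(n, V) = 1 - V
(10*O(1, sqrt(4 + 4)))*11 = (10*(1 - sqrt(4 + 4)))*11 = (10*(1 - sqrt(8)))*11 = (10*(1 - 2*sqrt(2)))*11 = (10 - 20*sqrt(2))*11 = 110 - 220*sqrt(2)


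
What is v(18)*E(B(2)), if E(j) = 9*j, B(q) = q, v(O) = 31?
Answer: 558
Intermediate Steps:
v(18)*E(B(2)) = 31*(9*2) = 31*18 = 558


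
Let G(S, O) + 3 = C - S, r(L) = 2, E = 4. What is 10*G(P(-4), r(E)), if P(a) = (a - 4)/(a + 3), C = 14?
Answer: 30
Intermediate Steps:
P(a) = (-4 + a)/(3 + a)
G(S, O) = 11 - S (G(S, O) = -3 + (14 - S) = 11 - S)
10*G(P(-4), r(E)) = 10*(11 - (-4 - 4)/(3 - 4)) = 10*(11 - (-8)/(-1)) = 10*(11 - (-1)*(-8)) = 10*(11 - 1*8) = 10*(11 - 8) = 10*3 = 30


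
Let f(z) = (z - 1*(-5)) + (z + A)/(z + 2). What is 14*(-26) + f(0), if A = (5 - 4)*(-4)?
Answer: -361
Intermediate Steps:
A = -4 (A = 1*(-4) = -4)
f(z) = 5 + z + (-4 + z)/(2 + z) (f(z) = (z - 1*(-5)) + (z - 4)/(z + 2) = (z + 5) + (-4 + z)/(2 + z) = (5 + z) + (-4 + z)/(2 + z) = 5 + z + (-4 + z)/(2 + z))
14*(-26) + f(0) = 14*(-26) + (6 + 0² + 8*0)/(2 + 0) = -364 + (6 + 0 + 0)/2 = -364 + (½)*6 = -364 + 3 = -361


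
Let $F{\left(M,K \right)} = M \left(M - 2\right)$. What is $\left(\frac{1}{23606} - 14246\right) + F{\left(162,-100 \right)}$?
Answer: $\frac{275576445}{23606} \approx 11674.0$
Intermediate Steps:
$F{\left(M,K \right)} = M \left(-2 + M\right)$
$\left(\frac{1}{23606} - 14246\right) + F{\left(162,-100 \right)} = \left(\frac{1}{23606} - 14246\right) + 162 \left(-2 + 162\right) = \left(\frac{1}{23606} - 14246\right) + 162 \cdot 160 = - \frac{336291075}{23606} + 25920 = \frac{275576445}{23606}$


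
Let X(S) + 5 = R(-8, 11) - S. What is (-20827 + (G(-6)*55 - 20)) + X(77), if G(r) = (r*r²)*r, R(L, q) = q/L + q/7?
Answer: 2819667/56 ≈ 50351.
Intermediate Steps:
R(L, q) = q/7 + q/L (R(L, q) = q/L + q*(⅐) = q/L + q/7 = q/7 + q/L)
G(r) = r⁴ (G(r) = r³*r = r⁴)
X(S) = -269/56 - S (X(S) = -5 + (((⅐)*11 + 11/(-8)) - S) = -5 + ((11/7 + 11*(-⅛)) - S) = -5 + ((11/7 - 11/8) - S) = -5 + (11/56 - S) = -269/56 - S)
(-20827 + (G(-6)*55 - 20)) + X(77) = (-20827 + ((-6)⁴*55 - 20)) + (-269/56 - 1*77) = (-20827 + (1296*55 - 20)) + (-269/56 - 77) = (-20827 + (71280 - 20)) - 4581/56 = (-20827 + 71260) - 4581/56 = 50433 - 4581/56 = 2819667/56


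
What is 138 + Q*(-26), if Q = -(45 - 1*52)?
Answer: -44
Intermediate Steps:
Q = 7 (Q = -(45 - 52) = -1*(-7) = 7)
138 + Q*(-26) = 138 + 7*(-26) = 138 - 182 = -44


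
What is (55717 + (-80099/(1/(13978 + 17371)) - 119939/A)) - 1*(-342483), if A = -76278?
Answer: -191505480403639/76278 ≈ -2.5106e+9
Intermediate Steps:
(55717 + (-80099/(1/(13978 + 17371)) - 119939/A)) - 1*(-342483) = (55717 + (-80099/(1/(13978 + 17371)) - 119939/(-76278))) - 1*(-342483) = (55717 + (-80099/(1/31349) - 119939*(-1/76278))) + 342483 = (55717 + (-80099/1/31349 + 119939/76278)) + 342483 = (55717 + (-80099*31349 + 119939/76278)) + 342483 = (55717 + (-2511023551 + 119939/76278)) + 342483 = (55717 - 191535854303239/76278) + 342483 = -191531604321913/76278 + 342483 = -191505480403639/76278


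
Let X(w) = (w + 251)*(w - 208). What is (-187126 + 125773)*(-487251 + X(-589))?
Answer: 13366671345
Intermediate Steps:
X(w) = (-208 + w)*(251 + w) (X(w) = (251 + w)*(-208 + w) = (-208 + w)*(251 + w))
(-187126 + 125773)*(-487251 + X(-589)) = (-187126 + 125773)*(-487251 + (-52208 + (-589)² + 43*(-589))) = -61353*(-487251 + (-52208 + 346921 - 25327)) = -61353*(-487251 + 269386) = -61353*(-217865) = 13366671345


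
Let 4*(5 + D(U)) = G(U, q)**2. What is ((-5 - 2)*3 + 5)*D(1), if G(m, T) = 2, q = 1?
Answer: 64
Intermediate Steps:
D(U) = -4 (D(U) = -5 + (1/4)*2**2 = -5 + (1/4)*4 = -5 + 1 = -4)
((-5 - 2)*3 + 5)*D(1) = ((-5 - 2)*3 + 5)*(-4) = (-7*3 + 5)*(-4) = (-21 + 5)*(-4) = -16*(-4) = 64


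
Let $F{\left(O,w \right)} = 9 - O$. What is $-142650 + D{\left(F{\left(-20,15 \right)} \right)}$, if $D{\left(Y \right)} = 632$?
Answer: $-142018$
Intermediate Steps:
$-142650 + D{\left(F{\left(-20,15 \right)} \right)} = -142650 + 632 = -142018$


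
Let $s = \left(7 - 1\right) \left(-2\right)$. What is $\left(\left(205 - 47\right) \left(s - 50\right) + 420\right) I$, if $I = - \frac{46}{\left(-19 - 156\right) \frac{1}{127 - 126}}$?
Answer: $- \frac{431296}{175} \approx -2464.5$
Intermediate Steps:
$I = \frac{46}{175}$ ($I = - \frac{46}{\left(-175\right) 1^{-1}} = - \frac{46}{\left(-175\right) 1} = - \frac{46}{-175} = \left(-46\right) \left(- \frac{1}{175}\right) = \frac{46}{175} \approx 0.26286$)
$s = -12$ ($s = 6 \left(-2\right) = -12$)
$\left(\left(205 - 47\right) \left(s - 50\right) + 420\right) I = \left(\left(205 - 47\right) \left(-12 - 50\right) + 420\right) \frac{46}{175} = \left(158 \left(-62\right) + 420\right) \frac{46}{175} = \left(-9796 + 420\right) \frac{46}{175} = \left(-9376\right) \frac{46}{175} = - \frac{431296}{175}$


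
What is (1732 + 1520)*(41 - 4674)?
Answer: -15066516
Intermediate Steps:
(1732 + 1520)*(41 - 4674) = 3252*(-4633) = -15066516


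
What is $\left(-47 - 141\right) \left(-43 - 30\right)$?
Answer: $13724$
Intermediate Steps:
$\left(-47 - 141\right) \left(-43 - 30\right) = \left(-188\right) \left(-73\right) = 13724$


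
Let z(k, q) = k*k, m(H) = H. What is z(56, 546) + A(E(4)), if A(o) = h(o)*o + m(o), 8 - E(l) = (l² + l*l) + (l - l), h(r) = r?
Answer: 3688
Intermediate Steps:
z(k, q) = k²
E(l) = 8 - 2*l² (E(l) = 8 - ((l² + l*l) + (l - l)) = 8 - ((l² + l²) + 0) = 8 - (2*l² + 0) = 8 - 2*l²)
A(o) = o + o² (A(o) = o*o + o = o² + o = o + o²)
z(56, 546) + A(E(4)) = 56² + (8 - 2*4²)*(1 + (8 - 2*4²)) = 3136 + (8 - 2*16)*(1 + (8 - 2*16)) = 3136 + (8 - 32)*(1 + (8 - 32)) = 3136 - 24*(1 - 24) = 3136 - 24*(-23) = 3136 + 552 = 3688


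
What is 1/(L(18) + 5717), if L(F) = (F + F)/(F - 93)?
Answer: 25/142913 ≈ 0.00017493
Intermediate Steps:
L(F) = 2*F/(-93 + F) (L(F) = (2*F)/(-93 + F) = 2*F/(-93 + F))
1/(L(18) + 5717) = 1/(2*18/(-93 + 18) + 5717) = 1/(2*18/(-75) + 5717) = 1/(2*18*(-1/75) + 5717) = 1/(-12/25 + 5717) = 1/(142913/25) = 25/142913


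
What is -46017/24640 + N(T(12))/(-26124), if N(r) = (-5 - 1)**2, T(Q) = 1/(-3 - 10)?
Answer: -14321847/7663040 ≈ -1.8690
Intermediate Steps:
T(Q) = -1/13 (T(Q) = 1/(-13) = -1/13)
N(r) = 36 (N(r) = (-6)**2 = 36)
-46017/24640 + N(T(12))/(-26124) = -46017/24640 + 36/(-26124) = -46017*1/24640 + 36*(-1/26124) = -46017/24640 - 3/2177 = -14321847/7663040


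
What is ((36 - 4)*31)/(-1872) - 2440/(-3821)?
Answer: 48578/447057 ≈ 0.10866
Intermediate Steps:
((36 - 4)*31)/(-1872) - 2440/(-3821) = (32*31)*(-1/1872) - 2440*(-1/3821) = 992*(-1/1872) + 2440/3821 = -62/117 + 2440/3821 = 48578/447057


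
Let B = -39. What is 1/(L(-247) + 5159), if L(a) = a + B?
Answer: 1/4873 ≈ 0.00020521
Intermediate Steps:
L(a) = -39 + a (L(a) = a - 39 = -39 + a)
1/(L(-247) + 5159) = 1/((-39 - 247) + 5159) = 1/(-286 + 5159) = 1/4873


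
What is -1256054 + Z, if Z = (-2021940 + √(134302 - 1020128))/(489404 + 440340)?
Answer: -291952673029/232436 + I*√885826/929744 ≈ -1.2561e+6 + 0.0010123*I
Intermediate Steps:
Z = -505485/232436 + I*√885826/929744 (Z = (-2021940 + √(-885826))/929744 = (-2021940 + I*√885826)*(1/929744) = -505485/232436 + I*√885826/929744 ≈ -2.1747 + 0.0010123*I)
-1256054 + Z = -1256054 + (-505485/232436 + I*√885826/929744) = -291952673029/232436 + I*√885826/929744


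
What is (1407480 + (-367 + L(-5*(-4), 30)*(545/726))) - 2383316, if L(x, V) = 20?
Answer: -354356239/363 ≈ -9.7619e+5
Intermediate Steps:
(1407480 + (-367 + L(-5*(-4), 30)*(545/726))) - 2383316 = (1407480 + (-367 + 20*(545/726))) - 2383316 = (1407480 + (-367 + 5450/363)) - 2383316 = (1407480 - 127771/363) - 2383316 = 510787469/363 - 2383316 = -354356239/363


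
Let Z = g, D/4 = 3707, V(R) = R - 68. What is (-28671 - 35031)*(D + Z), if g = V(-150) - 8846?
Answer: -367178328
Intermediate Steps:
V(R) = -68 + R
D = 14828 (D = 4*3707 = 14828)
g = -9064 (g = (-68 - 150) - 8846 = -218 - 8846 = -9064)
Z = -9064
(-28671 - 35031)*(D + Z) = (-28671 - 35031)*(14828 - 9064) = -63702*5764 = -367178328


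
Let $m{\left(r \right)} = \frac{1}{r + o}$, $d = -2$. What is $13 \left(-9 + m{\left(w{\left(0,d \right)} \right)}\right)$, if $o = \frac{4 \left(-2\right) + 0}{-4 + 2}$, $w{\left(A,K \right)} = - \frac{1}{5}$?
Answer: $- \frac{2158}{19} \approx -113.58$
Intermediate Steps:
$w{\left(A,K \right)} = - \frac{1}{5}$ ($w{\left(A,K \right)} = \left(-1\right) \frac{1}{5} = - \frac{1}{5}$)
$o = 4$ ($o = \frac{-8 + 0}{-2} = \left(-8\right) \left(- \frac{1}{2}\right) = 4$)
$m{\left(r \right)} = \frac{1}{4 + r}$ ($m{\left(r \right)} = \frac{1}{r + 4} = \frac{1}{4 + r}$)
$13 \left(-9 + m{\left(w{\left(0,d \right)} \right)}\right) = 13 \left(-9 + \frac{1}{4 - \frac{1}{5}}\right) = 13 \left(-9 + \frac{1}{\frac{19}{5}}\right) = 13 \left(-9 + \frac{5}{19}\right) = 13 \left(- \frac{166}{19}\right) = - \frac{2158}{19}$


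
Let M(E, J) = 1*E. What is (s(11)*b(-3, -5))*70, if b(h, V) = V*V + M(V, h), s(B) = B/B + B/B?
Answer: 2800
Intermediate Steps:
M(E, J) = E
s(B) = 2 (s(B) = 1 + 1 = 2)
b(h, V) = V + V² (b(h, V) = V*V + V = V² + V = V + V²)
(s(11)*b(-3, -5))*70 = (2*(-5*(1 - 5)))*70 = (2*(-5*(-4)))*70 = (2*20)*70 = 40*70 = 2800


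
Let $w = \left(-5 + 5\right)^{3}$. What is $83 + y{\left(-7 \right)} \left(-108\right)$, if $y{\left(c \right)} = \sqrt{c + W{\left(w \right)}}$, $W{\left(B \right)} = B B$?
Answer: $83 - 108 i \sqrt{7} \approx 83.0 - 285.74 i$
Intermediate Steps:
$w = 0$ ($w = 0^{3} = 0$)
$W{\left(B \right)} = B^{2}$
$y{\left(c \right)} = \sqrt{c}$ ($y{\left(c \right)} = \sqrt{c + 0^{2}} = \sqrt{c + 0} = \sqrt{c}$)
$83 + y{\left(-7 \right)} \left(-108\right) = 83 + \sqrt{-7} \left(-108\right) = 83 + i \sqrt{7} \left(-108\right) = 83 - 108 i \sqrt{7}$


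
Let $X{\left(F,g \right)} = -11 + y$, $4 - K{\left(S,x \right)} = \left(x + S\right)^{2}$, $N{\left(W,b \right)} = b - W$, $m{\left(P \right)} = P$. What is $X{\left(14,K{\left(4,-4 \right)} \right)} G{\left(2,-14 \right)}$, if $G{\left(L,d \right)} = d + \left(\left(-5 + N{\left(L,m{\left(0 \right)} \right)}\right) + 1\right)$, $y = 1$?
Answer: $200$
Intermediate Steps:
$K{\left(S,x \right)} = 4 - \left(S + x\right)^{2}$ ($K{\left(S,x \right)} = 4 - \left(x + S\right)^{2} = 4 - \left(S + x\right)^{2}$)
$X{\left(F,g \right)} = -10$ ($X{\left(F,g \right)} = -11 + 1 = -10$)
$G{\left(L,d \right)} = -4 + d - L$ ($G{\left(L,d \right)} = d + \left(\left(-5 + \left(0 - L\right)\right) + 1\right) = d + \left(\left(-5 - L\right) + 1\right) = d - \left(4 + L\right) = -4 + d - L$)
$X{\left(14,K{\left(4,-4 \right)} \right)} G{\left(2,-14 \right)} = - 10 \left(-4 - 14 - 2\right) = \left(-10\right) \left(-20\right) = 200$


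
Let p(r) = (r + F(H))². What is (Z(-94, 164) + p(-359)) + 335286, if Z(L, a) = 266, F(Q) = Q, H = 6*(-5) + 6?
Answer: 482241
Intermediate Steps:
H = -24 (H = -30 + 6 = -24)
p(r) = (-24 + r)² (p(r) = (r - 24)² = (-24 + r)²)
(Z(-94, 164) + p(-359)) + 335286 = (266 + (-24 - 359)²) + 335286 = (266 + (-383)²) + 335286 = (266 + 146689) + 335286 = 146955 + 335286 = 482241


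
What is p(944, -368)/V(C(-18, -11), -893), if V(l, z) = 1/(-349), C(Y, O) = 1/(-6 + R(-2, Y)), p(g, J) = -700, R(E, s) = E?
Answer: 244300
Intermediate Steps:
C(Y, O) = -⅛ (C(Y, O) = 1/(-6 - 2) = 1/(-8) = -⅛)
V(l, z) = -1/349
p(944, -368)/V(C(-18, -11), -893) = -700/(-1/349) = -700*(-349) = 244300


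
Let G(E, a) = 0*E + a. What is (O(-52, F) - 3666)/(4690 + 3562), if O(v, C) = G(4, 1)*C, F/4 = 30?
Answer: -1773/4126 ≈ -0.42971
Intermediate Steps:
F = 120 (F = 4*30 = 120)
G(E, a) = a (G(E, a) = 0 + a = a)
O(v, C) = C (O(v, C) = 1*C = C)
(O(-52, F) - 3666)/(4690 + 3562) = (120 - 3666)/(4690 + 3562) = -3546/8252 = -3546*1/8252 = -1773/4126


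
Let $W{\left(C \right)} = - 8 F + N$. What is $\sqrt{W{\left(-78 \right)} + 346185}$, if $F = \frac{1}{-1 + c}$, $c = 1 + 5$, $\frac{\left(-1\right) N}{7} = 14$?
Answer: $\frac{\sqrt{8652135}}{5} \approx 588.29$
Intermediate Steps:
$N = -98$ ($N = \left(-7\right) 14 = -98$)
$c = 6$
$F = \frac{1}{5}$ ($F = \frac{1}{-1 + 6} = \frac{1}{5} \approx 0.2$)
$W{\left(C \right)} = - \frac{498}{5}$ ($W{\left(C \right)} = \left(-8\right) \frac{1}{5} - 98 = - \frac{8}{5} - 98 = - \frac{498}{5}$)
$\sqrt{W{\left(-78 \right)} + 346185} = \sqrt{- \frac{498}{5} + 346185} = \sqrt{\frac{1730427}{5}} = \frac{\sqrt{8652135}}{5}$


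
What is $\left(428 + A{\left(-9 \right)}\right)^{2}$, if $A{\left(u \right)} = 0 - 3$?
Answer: $180625$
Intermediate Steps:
$A{\left(u \right)} = -3$ ($A{\left(u \right)} = 0 - 3 = -3$)
$\left(428 + A{\left(-9 \right)}\right)^{2} = \left(428 - 3\right)^{2} = 425^{2} = 180625$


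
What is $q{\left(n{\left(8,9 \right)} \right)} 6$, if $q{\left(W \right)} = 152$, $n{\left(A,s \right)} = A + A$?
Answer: $912$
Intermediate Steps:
$n{\left(A,s \right)} = 2 A$
$q{\left(n{\left(8,9 \right)} \right)} 6 = 152 \cdot 6 = 912$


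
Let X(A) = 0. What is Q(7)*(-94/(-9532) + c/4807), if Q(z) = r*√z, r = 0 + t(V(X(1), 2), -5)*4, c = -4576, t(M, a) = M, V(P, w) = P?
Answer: 0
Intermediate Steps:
r = 0 (r = 0 + 0*4 = 0 + 0 = 0)
Q(z) = 0 (Q(z) = 0*√z = 0)
Q(7)*(-94/(-9532) + c/4807) = 0*(-94/(-9532) - 4576/4807) = 0*(-94*(-1/9532) - 4576*1/4807) = 0*(47/4766 - 416/437) = 0*(-1962117/2082742) = 0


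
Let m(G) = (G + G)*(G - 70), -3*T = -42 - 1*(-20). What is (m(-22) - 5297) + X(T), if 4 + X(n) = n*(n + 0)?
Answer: -10793/9 ≈ -1199.2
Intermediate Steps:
T = 22/3 (T = -(-42 - 1*(-20))/3 = -(-42 + 20)/3 = -1/3*(-22) = 22/3 ≈ 7.3333)
m(G) = 2*G*(-70 + G) (m(G) = (2*G)*(-70 + G) = 2*G*(-70 + G))
X(n) = -4 + n**2 (X(n) = -4 + n*(n + 0) = -4 + n*n = -4 + n**2)
(m(-22) - 5297) + X(T) = (2*(-22)*(-70 - 22) - 5297) + (-4 + (22/3)**2) = (2*(-22)*(-92) - 5297) + (-4 + 484/9) = (4048 - 5297) + 448/9 = -1249 + 448/9 = -10793/9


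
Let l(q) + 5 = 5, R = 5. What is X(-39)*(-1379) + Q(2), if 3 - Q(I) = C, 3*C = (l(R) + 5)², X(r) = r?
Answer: 161327/3 ≈ 53776.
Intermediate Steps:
l(q) = 0 (l(q) = -5 + 5 = 0)
C = 25/3 (C = (0 + 5)²/3 = (⅓)*5² = (⅓)*25 = 25/3 ≈ 8.3333)
Q(I) = -16/3 (Q(I) = 3 - 1*25/3 = 3 - 25/3 = -16/3)
X(-39)*(-1379) + Q(2) = -39*(-1379) - 16/3 = 53781 - 16/3 = 161327/3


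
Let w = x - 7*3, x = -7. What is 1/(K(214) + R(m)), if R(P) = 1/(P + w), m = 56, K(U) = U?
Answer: 28/5993 ≈ 0.0046721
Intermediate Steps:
w = -28 (w = -7 - 7*3 = -7 - 21 = -28)
R(P) = 1/(-28 + P) (R(P) = 1/(P - 28) = 1/(-28 + P))
1/(K(214) + R(m)) = 1/(214 + 1/(-28 + 56)) = 1/(214 + 1/28) = 1/(5993/28) = 28/5993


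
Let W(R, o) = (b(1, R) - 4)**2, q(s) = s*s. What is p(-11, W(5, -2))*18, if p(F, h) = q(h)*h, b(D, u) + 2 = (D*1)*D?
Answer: 281250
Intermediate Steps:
b(D, u) = -2 + D**2 (b(D, u) = -2 + (D*1)*D = -2 + D*D = -2 + D**2)
q(s) = s**2
W(R, o) = 25 (W(R, o) = ((-2 + 1**2) - 4)**2 = ((-2 + 1) - 4)**2 = (-1 - 4)**2 = (-5)**2 = 25)
p(F, h) = h**3 (p(F, h) = h**2*h = h**3)
p(-11, W(5, -2))*18 = 25**3*18 = 15625*18 = 281250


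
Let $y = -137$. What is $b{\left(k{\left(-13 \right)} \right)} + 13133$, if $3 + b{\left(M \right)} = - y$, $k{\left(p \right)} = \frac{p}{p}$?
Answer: $13267$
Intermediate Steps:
$k{\left(p \right)} = 1$
$b{\left(M \right)} = 134$ ($b{\left(M \right)} = -3 - -137 = -3 + 137 = 134$)
$b{\left(k{\left(-13 \right)} \right)} + 13133 = 134 + 13133 = 13267$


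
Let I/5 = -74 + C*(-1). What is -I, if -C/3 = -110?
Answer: 2020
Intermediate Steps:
C = 330 (C = -3*(-110) = 330)
I = -2020 (I = 5*(-74 + 330*(-1)) = 5*(-74 - 330) = 5*(-404) = -2020)
-I = -1*(-2020) = 2020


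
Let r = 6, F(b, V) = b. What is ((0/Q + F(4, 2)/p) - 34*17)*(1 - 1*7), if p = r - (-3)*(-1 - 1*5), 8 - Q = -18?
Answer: 3470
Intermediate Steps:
Q = 26 (Q = 8 - 1*(-18) = 8 + 18 = 26)
p = -12 (p = 6 - (-3)*(-1 - 1*5) = 6 - (-3)*(-1 - 5) = 6 - (-3)*(-6) = 6 - 1*18 = 6 - 18 = -12)
((0/Q + F(4, 2)/p) - 34*17)*(1 - 1*7) = ((0/26 + 4/(-12)) - 34*17)*(1 - 1*7) = ((0*(1/26) + 4*(-1/12)) - 578)*(1 - 7) = ((0 - 1/3) - 578)*(-6) = (-1/3 - 578)*(-6) = -1735/3*(-6) = 3470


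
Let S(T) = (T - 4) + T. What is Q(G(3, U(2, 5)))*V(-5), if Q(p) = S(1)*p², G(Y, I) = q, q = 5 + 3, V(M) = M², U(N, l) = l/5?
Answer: -3200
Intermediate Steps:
U(N, l) = l/5 (U(N, l) = l*(⅕) = l/5)
S(T) = -4 + 2*T (S(T) = (-4 + T) + T = -4 + 2*T)
q = 8
G(Y, I) = 8
Q(p) = -2*p² (Q(p) = (-4 + 2*1)*p² = (-4 + 2)*p² = -2*p²)
Q(G(3, U(2, 5)))*V(-5) = -2*8²*(-5)² = -2*64*25 = -128*25 = -3200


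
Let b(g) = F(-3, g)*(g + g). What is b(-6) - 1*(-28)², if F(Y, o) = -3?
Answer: -748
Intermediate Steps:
b(g) = -6*g (b(g) = -3*(g + g) = -6*g)
b(-6) - 1*(-28)² = -6*(-6) - 1*(-28)² = 36 - 1*784 = 36 - 784 = -748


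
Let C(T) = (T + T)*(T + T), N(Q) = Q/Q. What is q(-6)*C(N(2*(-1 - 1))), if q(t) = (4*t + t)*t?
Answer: 720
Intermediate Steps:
N(Q) = 1
q(t) = 5*t**2 (q(t) = (5*t)*t = 5*t**2)
C(T) = 4*T**2 (C(T) = (2*T)*(2*T) = 4*T**2)
q(-6)*C(N(2*(-1 - 1))) = (5*(-6)**2)*(4*1**2) = (5*36)*(4*1) = 180*4 = 720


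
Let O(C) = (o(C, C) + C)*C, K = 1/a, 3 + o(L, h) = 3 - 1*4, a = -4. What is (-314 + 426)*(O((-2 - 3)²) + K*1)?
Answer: 58772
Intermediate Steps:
o(L, h) = -4 (o(L, h) = -3 + (3 - 1*4) = -3 + (3 - 4) = -3 - 1 = -4)
K = -¼ (K = 1/(-4) = -¼ ≈ -0.25000)
O(C) = C*(-4 + C) (O(C) = (-4 + C)*C = C*(-4 + C))
(-314 + 426)*(O((-2 - 3)²) + K*1) = (-314 + 426)*((-2 - 3)²*(-4 + (-2 - 3)²) - ¼*1) = 112*((-5)²*(-4 + (-5)²) - ¼) = 112*(25*(-4 + 25) - ¼) = 112*(25*21 - ¼) = 112*(525 - ¼) = 112*(2099/4) = 58772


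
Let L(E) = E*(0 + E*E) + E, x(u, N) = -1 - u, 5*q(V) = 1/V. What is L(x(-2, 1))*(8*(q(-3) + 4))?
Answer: 944/15 ≈ 62.933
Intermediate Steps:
q(V) = 1/(5*V) (q(V) = (1/V)/5 = 1/(5*V))
L(E) = E + E**3 (L(E) = E*(0 + E**2) + E = E*E**2 + E = E**3 + E = E + E**3)
L(x(-2, 1))*(8*(q(-3) + 4)) = ((-1 - 1*(-2)) + (-1 - 1*(-2))**3)*(8*((1/5)/(-3) + 4)) = ((-1 + 2) + (-1 + 2)**3)*(8*((1/5)*(-1/3) + 4)) = (1 + 1**3)*(8*(-1/15 + 4)) = (1 + 1)*(8*(59/15)) = 2*(472/15) = 944/15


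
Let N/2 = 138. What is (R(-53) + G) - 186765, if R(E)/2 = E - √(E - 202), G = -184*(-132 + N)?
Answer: -213367 - 2*I*√255 ≈ -2.1337e+5 - 31.937*I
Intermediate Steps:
N = 276 (N = 2*138 = 276)
G = -26496 (G = -184*(-132 + 276) = -184*144 = -26496)
R(E) = -2*√(-202 + E) + 2*E (R(E) = 2*(E - √(E - 202)) = 2*(E - √(-202 + E)) = -2*√(-202 + E) + 2*E)
(R(-53) + G) - 186765 = ((-2*√(-202 - 53) + 2*(-53)) - 26496) - 186765 = ((-2*I*√255 - 106) - 26496) - 186765 = ((-106 - 2*I*√255) - 26496) - 186765 = (-26602 - 2*I*√255) - 186765 = -213367 - 2*I*√255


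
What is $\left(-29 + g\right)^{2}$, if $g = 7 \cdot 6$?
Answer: $169$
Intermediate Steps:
$g = 42$
$\left(-29 + g\right)^{2} = \left(-29 + 42\right)^{2} = 13^{2} = 169$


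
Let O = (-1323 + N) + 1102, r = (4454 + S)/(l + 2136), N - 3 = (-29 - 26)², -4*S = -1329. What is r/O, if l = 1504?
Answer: 547/1167712 ≈ 0.00046844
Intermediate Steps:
S = 1329/4 (S = -¼*(-1329) = 1329/4 ≈ 332.25)
N = 3028 (N = 3 + (-29 - 26)² = 3 + (-55)² = 3 + 3025 = 3028)
r = 547/416 (r = (4454 + 1329/4)/(1504 + 2136) = (19145/4)/3640 = (19145/4)*(1/3640) = 547/416 ≈ 1.3149)
O = 2807 (O = (-1323 + 3028) + 1102 = 1705 + 1102 = 2807)
r/O = (547/416)/2807 = (547/416)*(1/2807) = 547/1167712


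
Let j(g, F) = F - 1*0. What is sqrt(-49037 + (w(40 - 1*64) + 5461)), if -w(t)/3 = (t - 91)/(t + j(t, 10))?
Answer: I*sqrt(8545726)/14 ≈ 208.81*I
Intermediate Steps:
j(g, F) = F (j(g, F) = F + 0 = F)
w(t) = -3*(-91 + t)/(10 + t) (w(t) = -3*(t - 91)/(t + 10) = -3*(-91 + t)/(10 + t))
sqrt(-49037 + (w(40 - 1*64) + 5461)) = sqrt(-49037 + (3*(91 - (40 - 1*64))/(10 + (40 - 1*64)) + 5461)) = sqrt(-49037 + (3*(91 - (40 - 64))/(10 + (40 - 64)) + 5461)) = sqrt(-49037 + (3*(91 - 1*(-24))/(10 - 24) + 5461)) = sqrt(-49037 + (3*(91 + 24)/(-14) + 5461)) = sqrt(-49037 + (3*(-1/14)*115 + 5461)) = sqrt(-49037 + (-345/14 + 5461)) = sqrt(-49037 + 76109/14) = sqrt(-610409/14) = I*sqrt(8545726)/14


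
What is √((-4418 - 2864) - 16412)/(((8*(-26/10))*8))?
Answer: -5*I*√23694/832 ≈ -0.92505*I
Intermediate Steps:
√((-4418 - 2864) - 16412)/(((8*(-26/10))*8)) = √(-7282 - 16412)/(((8*(-26*⅒))*8)) = √(-23694)/(((8*(-13/5))*8)) = (I*√23694)/((-104/5*8)) = (I*√23694)/(-832/5) = (I*√23694)*(-5/832) = -5*I*√23694/832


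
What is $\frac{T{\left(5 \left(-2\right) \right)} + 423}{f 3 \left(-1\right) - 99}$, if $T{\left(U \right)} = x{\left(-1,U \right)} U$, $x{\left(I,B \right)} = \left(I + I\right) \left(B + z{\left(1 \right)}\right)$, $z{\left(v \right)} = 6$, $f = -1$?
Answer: $- \frac{343}{96} \approx -3.5729$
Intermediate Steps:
$x{\left(I,B \right)} = 2 I \left(6 + B\right)$ ($x{\left(I,B \right)} = \left(I + I\right) \left(B + 6\right) = 2 I \left(6 + B\right)$)
$T{\left(U \right)} = U \left(-12 - 2 U\right)$ ($T{\left(U \right)} = 2 \left(-1\right) \left(6 + U\right) U = \left(-12 - 2 U\right) U = U \left(-12 - 2 U\right)$)
$\frac{T{\left(5 \left(-2\right) \right)} + 423}{f 3 \left(-1\right) - 99} = \frac{- 2 \cdot 5 \left(-2\right) \left(6 + 5 \left(-2\right)\right) + 423}{\left(-1\right) 3 \left(-1\right) - 99} = \frac{\left(-2\right) \left(-10\right) \left(6 - 10\right) + 423}{\left(-3\right) \left(-1\right) - 99} = \frac{\left(-2\right) \left(-10\right) \left(-4\right) + 423}{3 - 99} = \frac{-80 + 423}{-96} = 343 \left(- \frac{1}{96}\right) = - \frac{343}{96}$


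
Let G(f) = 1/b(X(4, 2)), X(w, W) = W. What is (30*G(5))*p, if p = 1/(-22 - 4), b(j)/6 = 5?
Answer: -1/26 ≈ -0.038462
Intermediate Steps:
b(j) = 30 (b(j) = 6*5 = 30)
G(f) = 1/30
p = -1/26 (p = 1/(-26) = -1/26 ≈ -0.038462)
(30*G(5))*p = (30*(1/30))*(-1/26) = 1*(-1/26) = -1/26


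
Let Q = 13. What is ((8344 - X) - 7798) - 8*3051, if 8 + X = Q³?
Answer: -26051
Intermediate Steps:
X = 2189 (X = -8 + 13³ = -8 + 2197 = 2189)
((8344 - X) - 7798) - 8*3051 = ((8344 - 1*2189) - 7798) - 8*3051 = ((8344 - 2189) - 7798) - 24408 = (6155 - 7798) - 24408 = -1643 - 24408 = -26051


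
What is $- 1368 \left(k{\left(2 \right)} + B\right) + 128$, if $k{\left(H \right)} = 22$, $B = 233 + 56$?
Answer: $-425320$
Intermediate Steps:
$B = 289$
$- 1368 \left(k{\left(2 \right)} + B\right) + 128 = - 1368 \left(22 + 289\right) + 128 = \left(-1368\right) 311 + 128 = -425448 + 128 = -425320$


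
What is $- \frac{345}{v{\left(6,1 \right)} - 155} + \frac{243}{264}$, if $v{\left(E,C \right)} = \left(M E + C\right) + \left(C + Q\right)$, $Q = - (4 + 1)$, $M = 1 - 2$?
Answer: $\frac{10911}{3608} \approx 3.0241$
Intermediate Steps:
$M = -1$ ($M = 1 - 2 = -1$)
$Q = -5$ ($Q = \left(-1\right) 5 = -5$)
$v{\left(E,C \right)} = -5 - E + 2 C$ ($v{\left(E,C \right)} = \left(- E + C\right) + \left(C - 5\right) = \left(C - E\right) + \left(-5 + C\right) = -5 - E + 2 C$)
$- \frac{345}{v{\left(6,1 \right)} - 155} + \frac{243}{264} = - \frac{345}{\left(-5 - 6 + 2 \cdot 1\right) - 155} + \frac{243}{264} = - \frac{345}{\left(-5 - 6 + 2\right) - 155} + 243 \cdot \frac{1}{264} = - \frac{345}{-9 - 155} + \frac{81}{88} = - \frac{345}{-164} + \frac{81}{88} = \left(-345\right) \left(- \frac{1}{164}\right) + \frac{81}{88} = \frac{345}{164} + \frac{81}{88} = \frac{10911}{3608}$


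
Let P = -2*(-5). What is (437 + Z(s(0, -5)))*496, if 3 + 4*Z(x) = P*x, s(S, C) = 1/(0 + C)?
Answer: 216132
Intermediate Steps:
s(S, C) = 1/C
P = 10
Z(x) = -3/4 + 5*x/2 (Z(x) = -3/4 + (10*x)/4 = -3/4 + 5*x/2)
(437 + Z(s(0, -5)))*496 = (437 + (-3/4 + (5/2)/(-5)))*496 = (437 + (-3/4 + (5/2)*(-1/5)))*496 = (437 + (-3/4 - 1/2))*496 = (437 - 5/4)*496 = (1743/4)*496 = 216132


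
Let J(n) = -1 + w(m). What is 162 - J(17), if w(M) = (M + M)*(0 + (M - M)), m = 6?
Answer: 163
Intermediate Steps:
w(M) = 0 (w(M) = (2*M)*(0 + 0) = (2*M)*0 = 0)
J(n) = -1 (J(n) = -1 + 0 = -1)
162 - J(17) = 162 - 1*(-1) = 162 + 1 = 163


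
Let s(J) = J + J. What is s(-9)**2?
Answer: 324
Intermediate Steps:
s(J) = 2*J
s(-9)**2 = (2*(-9))**2 = (-18)**2 = 324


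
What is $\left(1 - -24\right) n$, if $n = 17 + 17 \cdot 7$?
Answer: $3400$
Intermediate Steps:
$n = 136$ ($n = 17 + 119 = 136$)
$\left(1 - -24\right) n = \left(1 - -24\right) 136 = \left(1 + 24\right) 136 = 25 \cdot 136 = 3400$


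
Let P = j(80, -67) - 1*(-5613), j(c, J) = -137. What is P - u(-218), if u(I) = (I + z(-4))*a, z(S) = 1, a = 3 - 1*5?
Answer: 5042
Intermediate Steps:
a = -2 (a = 3 - 5 = -2)
u(I) = -2 - 2*I (u(I) = (I + 1)*(-2) = (1 + I)*(-2) = -2 - 2*I)
P = 5476 (P = -137 - 1*(-5613) = -137 + 5613 = 5476)
P - u(-218) = 5476 - (-2 - 2*(-218)) = 5476 - (-2 + 436) = 5476 - 1*434 = 5476 - 434 = 5042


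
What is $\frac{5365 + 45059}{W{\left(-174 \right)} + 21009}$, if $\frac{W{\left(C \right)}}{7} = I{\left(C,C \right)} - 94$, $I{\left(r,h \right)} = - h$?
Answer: $\frac{50424}{21569} \approx 2.3378$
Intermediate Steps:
$W{\left(C \right)} = -658 - 7 C$ ($W{\left(C \right)} = 7 \left(- C - 94\right) = 7 \left(-94 - C\right) = -658 - 7 C$)
$\frac{5365 + 45059}{W{\left(-174 \right)} + 21009} = \frac{5365 + 45059}{\left(-658 - -1218\right) + 21009} = \frac{50424}{\left(-658 + 1218\right) + 21009} = \frac{50424}{560 + 21009} = \frac{50424}{21569}$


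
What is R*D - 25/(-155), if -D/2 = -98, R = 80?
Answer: 486085/31 ≈ 15680.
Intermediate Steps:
D = 196 (D = -2*(-98) = 196)
R*D - 25/(-155) = 80*196 - 25/(-155) = 15680 - 25*(-1/155) = 15680 + 5/31 = 486085/31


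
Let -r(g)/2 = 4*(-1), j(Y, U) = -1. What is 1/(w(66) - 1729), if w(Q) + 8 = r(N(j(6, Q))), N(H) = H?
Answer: -1/1729 ≈ -0.00057837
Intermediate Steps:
r(g) = 8 (r(g) = -8*(-1) = -2*(-4) = 8)
w(Q) = 0 (w(Q) = -8 + 8 = 0)
1/(w(66) - 1729) = 1/(0 - 1729) = 1/(-1729) = -1/1729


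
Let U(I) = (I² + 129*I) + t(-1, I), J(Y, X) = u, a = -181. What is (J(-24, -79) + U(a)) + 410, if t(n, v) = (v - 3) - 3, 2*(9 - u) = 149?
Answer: 19139/2 ≈ 9569.5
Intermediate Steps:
u = -131/2 (u = 9 - ½*149 = 9 - 149/2 = -131/2 ≈ -65.500)
t(n, v) = -6 + v (t(n, v) = (-3 + v) - 3 = -6 + v)
J(Y, X) = -131/2
U(I) = -6 + I² + 130*I (U(I) = (I² + 129*I) + (-6 + I) = -6 + I² + 130*I)
(J(-24, -79) + U(a)) + 410 = (-131/2 + (-6 + (-181)² + 130*(-181))) + 410 = (-131/2 + (-6 + 32761 - 23530)) + 410 = (-131/2 + 9225) + 410 = 18319/2 + 410 = 19139/2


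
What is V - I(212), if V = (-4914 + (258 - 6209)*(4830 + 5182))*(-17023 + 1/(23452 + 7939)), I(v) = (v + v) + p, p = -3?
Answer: 31841084948387781/31391 ≈ 1.0143e+12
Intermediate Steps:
I(v) = -3 + 2*v (I(v) = (v + v) - 3 = 2*v - 3 = -3 + 2*v)
V = 31841084961603392/31391 (V = (-4914 - 5951*10012)*(-17023 + 1/31391) = (-4914 - 59581412)*(-17023 + 1/31391) = -59586326*(-534368992/31391) = 31841084961603392/31391 ≈ 1.0143e+12)
V - I(212) = 31841084961603392/31391 - (-3 + 2*212) = 31841084961603392/31391 - (-3 + 424) = 31841084961603392/31391 - 1*421 = 31841084961603392/31391 - 421 = 31841084948387781/31391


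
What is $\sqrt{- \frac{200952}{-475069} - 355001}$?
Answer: $\frac{i \sqrt{80120277164644073}}{475069} \approx 595.82 i$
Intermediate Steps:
$\sqrt{- \frac{200952}{-475069} - 355001} = \sqrt{\left(-200952\right) \left(- \frac{1}{475069}\right) - 355001} = \sqrt{\frac{200952}{475069} - 355001} = \sqrt{- \frac{168649769117}{475069}} = \frac{i \sqrt{80120277164644073}}{475069}$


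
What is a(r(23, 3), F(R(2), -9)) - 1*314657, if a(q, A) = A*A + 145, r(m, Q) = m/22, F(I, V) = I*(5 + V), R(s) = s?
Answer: -314448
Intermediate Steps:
r(m, Q) = m/22 (r(m, Q) = m*(1/22) = m/22)
a(q, A) = 145 + A² (a(q, A) = A² + 145 = 145 + A²)
a(r(23, 3), F(R(2), -9)) - 1*314657 = (145 + (2*(5 - 9))²) - 1*314657 = (145 + (2*(-4))²) - 314657 = (145 + (-8)²) - 314657 = (145 + 64) - 314657 = 209 - 314657 = -314448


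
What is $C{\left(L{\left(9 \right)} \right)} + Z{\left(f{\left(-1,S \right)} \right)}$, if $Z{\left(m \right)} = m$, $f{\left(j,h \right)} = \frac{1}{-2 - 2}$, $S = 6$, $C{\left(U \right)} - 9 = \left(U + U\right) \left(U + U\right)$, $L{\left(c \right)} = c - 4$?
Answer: $\frac{435}{4} \approx 108.75$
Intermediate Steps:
$L{\left(c \right)} = -4 + c$
$C{\left(U \right)} = 9 + 4 U^{2}$ ($C{\left(U \right)} = 9 + \left(U + U\right) \left(U + U\right) = 9 + 2 U 2 U = 9 + 4 U^{2}$)
$f{\left(j,h \right)} = - \frac{1}{4}$ ($f{\left(j,h \right)} = \frac{1}{-4} = - \frac{1}{4}$)
$C{\left(L{\left(9 \right)} \right)} + Z{\left(f{\left(-1,S \right)} \right)} = \left(9 + 4 \left(-4 + 9\right)^{2}\right) - \frac{1}{4} = \left(9 + 4 \cdot 5^{2}\right) - \frac{1}{4} = \left(9 + 4 \cdot 25\right) - \frac{1}{4} = \left(9 + 100\right) - \frac{1}{4} = 109 - \frac{1}{4} = \frac{435}{4}$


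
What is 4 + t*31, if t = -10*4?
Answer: -1236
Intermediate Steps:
t = -40
4 + t*31 = 4 - 40*31 = 4 - 1240 = -1236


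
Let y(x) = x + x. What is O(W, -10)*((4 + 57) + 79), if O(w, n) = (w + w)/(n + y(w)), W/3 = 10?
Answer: 168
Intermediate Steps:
W = 30 (W = 3*10 = 30)
y(x) = 2*x
O(w, n) = 2*w/(n + 2*w) (O(w, n) = (w + w)/(n + 2*w) = (2*w)/(n + 2*w) = 2*w/(n + 2*w))
O(W, -10)*((4 + 57) + 79) = (2*30/(-10 + 2*30))*((4 + 57) + 79) = (2*30/(-10 + 60))*(61 + 79) = (2*30/50)*140 = (2*30*(1/50))*140 = (6/5)*140 = 168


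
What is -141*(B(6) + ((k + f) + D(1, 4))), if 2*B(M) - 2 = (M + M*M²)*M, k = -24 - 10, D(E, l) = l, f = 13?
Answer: -91650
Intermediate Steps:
k = -34
B(M) = 1 + M*(M + M³)/2 (B(M) = 1 + ((M + M*M²)*M)/2 = 1 + ((M + M³)*M)/2 = 1 + (M*(M + M³))/2 = 1 + M*(M + M³)/2)
-141*(B(6) + ((k + f) + D(1, 4))) = -141*((1 + (½)*6² + (½)*6⁴) + ((-34 + 13) + 4)) = -141*((1 + (½)*36 + (½)*1296) + (-21 + 4)) = -141*((1 + 18 + 648) - 17) = -141*(667 - 17) = -141*650 = -91650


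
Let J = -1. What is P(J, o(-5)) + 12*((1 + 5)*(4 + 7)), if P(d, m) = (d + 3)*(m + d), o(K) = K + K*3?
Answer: 750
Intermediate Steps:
o(K) = 4*K (o(K) = K + 3*K = 4*K)
P(d, m) = (3 + d)*(d + m)
P(J, o(-5)) + 12*((1 + 5)*(4 + 7)) = ((-1)² + 3*(-1) + 3*(4*(-5)) - 4*(-5)) + 12*((1 + 5)*(4 + 7)) = (1 - 3 + 3*(-20) - 1*(-20)) + 12*(6*11) = (1 - 3 - 60 + 20) + 12*66 = -42 + 792 = 750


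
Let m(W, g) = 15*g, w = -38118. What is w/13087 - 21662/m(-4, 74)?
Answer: -162900787/7263285 ≈ -22.428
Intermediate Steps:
w/13087 - 21662/m(-4, 74) = -38118/13087 - 21662/(15*74) = -38118*1/13087 - 21662/1110 = -38118/13087 - 21662*1/1110 = -38118/13087 - 10831/555 = -162900787/7263285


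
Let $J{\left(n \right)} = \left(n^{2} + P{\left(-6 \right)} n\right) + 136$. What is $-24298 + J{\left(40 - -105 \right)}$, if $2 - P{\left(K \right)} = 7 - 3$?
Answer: $-3427$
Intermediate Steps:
$P{\left(K \right)} = -2$ ($P{\left(K \right)} = 2 - \left(7 - 3\right) = 2 - 4 = -2$)
$J{\left(n \right)} = 136 + n^{2} - 2 n$ ($J{\left(n \right)} = \left(n^{2} - 2 n\right) + 136 = 136 + n^{2} - 2 n$)
$-24298 + J{\left(40 - -105 \right)} = -24298 + \left(136 + \left(40 - -105\right)^{2} - 2 \left(40 - -105\right)\right) = -24298 + \left(136 + \left(40 + 105\right)^{2} - 2 \left(40 + 105\right)\right) = -24298 + \left(136 + 145^{2} - 290\right) = -24298 + \left(136 + 21025 - 290\right) = -24298 + 20871 = -3427$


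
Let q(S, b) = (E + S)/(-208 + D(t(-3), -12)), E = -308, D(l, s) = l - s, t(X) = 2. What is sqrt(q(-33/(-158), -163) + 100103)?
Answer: sqrt(23513193545781)/15326 ≈ 316.39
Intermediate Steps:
q(S, b) = 154/97 - S/194 (q(S, b) = (-308 + S)/(-208 + (2 - 1*(-12))) = (-308 + S)/(-208 + (2 + 12)) = (-308 + S)/(-208 + 14) = (-308 + S)/(-194) = (-308 + S)*(-1/194) = 154/97 - S/194)
sqrt(q(-33/(-158), -163) + 100103) = sqrt((154/97 - (-33)/(194*(-158))) + 100103) = sqrt((154/97 - (-33)*(-1)/(194*158)) + 100103) = sqrt((154/97 - 1/194*33/158) + 100103) = sqrt((154/97 - 33/30652) + 100103) = sqrt(48631/30652 + 100103) = sqrt(3068405787/30652) = sqrt(23513193545781)/15326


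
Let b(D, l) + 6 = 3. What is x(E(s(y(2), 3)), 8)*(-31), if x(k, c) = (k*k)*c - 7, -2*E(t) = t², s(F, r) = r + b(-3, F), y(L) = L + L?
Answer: 217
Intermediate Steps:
y(L) = 2*L
b(D, l) = -3 (b(D, l) = -6 + 3 = -3)
s(F, r) = -3 + r (s(F, r) = r - 3 = -3 + r)
E(t) = -t²/2
x(k, c) = -7 + c*k² (x(k, c) = k²*c - 7 = c*k² - 7 = -7 + c*k²)
x(E(s(y(2), 3)), 8)*(-31) = (-7 + 8*(-(-3 + 3)²/2)²)*(-31) = (-7 + 8*(-½*0²)²)*(-31) = (-7 + 8*(-½*0)²)*(-31) = (-7 + 8*0²)*(-31) = (-7 + 8*0)*(-31) = (-7 + 0)*(-31) = -7*(-31) = 217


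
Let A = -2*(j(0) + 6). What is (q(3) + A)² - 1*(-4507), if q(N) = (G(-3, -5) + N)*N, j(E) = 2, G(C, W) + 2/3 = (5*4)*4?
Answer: 57868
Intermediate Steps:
G(C, W) = 238/3 (G(C, W) = -⅔ + (5*4)*4 = -⅔ + 20*4 = -⅔ + 80 = 238/3)
q(N) = N*(238/3 + N) (q(N) = (238/3 + N)*N = N*(238/3 + N))
A = -16 (A = -2*(2 + 6) = -2*8 = -16)
(q(3) + A)² - 1*(-4507) = ((⅓)*3*(238 + 3*3) - 16)² - 1*(-4507) = ((⅓)*3*(238 + 9) - 16)² + 4507 = ((⅓)*3*247 - 16)² + 4507 = (247 - 16)² + 4507 = 231² + 4507 = 53361 + 4507 = 57868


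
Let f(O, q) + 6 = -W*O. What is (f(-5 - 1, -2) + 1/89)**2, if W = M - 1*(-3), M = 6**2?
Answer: 411805849/7921 ≈ 51989.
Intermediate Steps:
M = 36
W = 39 (W = 36 - 1*(-3) = 36 + 3 = 39)
f(O, q) = -6 - 39*O
(f(-5 - 1, -2) + 1/89)**2 = ((-6 - 39*(-5 - 1)) + 1/89)**2 = ((-6 - 39*(-6)) + 1/89)**2 = ((-6 + 234) + 1/89)**2 = (228 + 1/89)**2 = (20293/89)**2 = 411805849/7921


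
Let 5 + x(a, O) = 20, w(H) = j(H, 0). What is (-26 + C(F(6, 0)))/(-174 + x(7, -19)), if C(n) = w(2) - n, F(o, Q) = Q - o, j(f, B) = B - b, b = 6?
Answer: 26/159 ≈ 0.16352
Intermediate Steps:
j(f, B) = -6 + B (j(f, B) = B - 1*6 = B - 6 = -6 + B)
w(H) = -6 (w(H) = -6 + 0 = -6)
x(a, O) = 15 (x(a, O) = -5 + 20 = 15)
C(n) = -6 - n
(-26 + C(F(6, 0)))/(-174 + x(7, -19)) = (-26 + (-6 - (0 - 1*6)))/(-174 + 15) = (-26 + (-6 - (0 - 6)))/(-159) = (-26 + (-6 - 1*(-6)))*(-1/159) = (-26 + (-6 + 6))*(-1/159) = (-26 + 0)*(-1/159) = -26*(-1/159) = 26/159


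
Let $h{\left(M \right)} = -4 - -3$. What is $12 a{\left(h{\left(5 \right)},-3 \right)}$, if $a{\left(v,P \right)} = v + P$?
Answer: $-48$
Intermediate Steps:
$h{\left(M \right)} = -1$ ($h{\left(M \right)} = -4 + 3 = -1$)
$a{\left(v,P \right)} = P + v$
$12 a{\left(h{\left(5 \right)},-3 \right)} = 12 \left(-3 - 1\right) = 12 \left(-4\right) = -48$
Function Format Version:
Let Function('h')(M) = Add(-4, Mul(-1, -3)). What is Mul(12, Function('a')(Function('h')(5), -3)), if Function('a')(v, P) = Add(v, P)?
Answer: -48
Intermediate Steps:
Function('h')(M) = -1 (Function('h')(M) = Add(-4, 3) = -1)
Function('a')(v, P) = Add(P, v)
Mul(12, Function('a')(Function('h')(5), -3)) = Mul(12, Add(-3, -1)) = Mul(12, -4) = -48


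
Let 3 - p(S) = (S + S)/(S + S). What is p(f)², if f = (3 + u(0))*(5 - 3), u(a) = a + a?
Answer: 4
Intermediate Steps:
u(a) = 2*a
f = 6 (f = (3 + 2*0)*(5 - 3) = (3 + 0)*2 = 3*2 = 6)
p(S) = 2 (p(S) = 3 - (S + S)/(S + S) = 3 - 2*S/(2*S) = 3 - 2*S*1/(2*S) = 3 - 1*1 = 3 - 1 = 2)
p(f)² = 2² = 4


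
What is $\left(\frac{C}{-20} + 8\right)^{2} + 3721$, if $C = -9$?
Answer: $\frac{1516961}{400} \approx 3792.4$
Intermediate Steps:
$\left(\frac{C}{-20} + 8\right)^{2} + 3721 = \left(- \frac{9}{-20} + 8\right)^{2} + 3721 = \left(\left(-9\right) \left(- \frac{1}{20}\right) + 8\right)^{2} + 3721 = \left(\frac{9}{20} + 8\right)^{2} + 3721 = \left(\frac{169}{20}\right)^{2} + 3721 = \frac{28561}{400} + 3721 = \frac{1516961}{400}$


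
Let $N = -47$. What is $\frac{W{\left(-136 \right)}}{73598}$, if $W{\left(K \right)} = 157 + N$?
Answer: $\frac{55}{36799} \approx 0.0014946$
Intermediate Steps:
$W{\left(K \right)} = 110$ ($W{\left(K \right)} = 157 - 47 = 110$)
$\frac{W{\left(-136 \right)}}{73598} = \frac{110}{73598} = 110 \cdot \frac{1}{73598} = \frac{55}{36799}$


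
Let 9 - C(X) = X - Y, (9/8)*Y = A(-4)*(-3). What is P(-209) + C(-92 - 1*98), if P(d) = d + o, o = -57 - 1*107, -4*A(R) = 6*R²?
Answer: -110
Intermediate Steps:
A(R) = -3*R²/2
o = -164 (o = -57 - 107 = -164)
Y = 64 (Y = 8*(-3/2*(-4)²*(-3))/9 = 8*(-3/2*16*(-3))/9 = 8*(-24*(-3))/9 = (8/9)*72 = 64)
P(d) = -164 + d (P(d) = d - 164 = -164 + d)
C(X) = 73 - X (C(X) = 9 - (X - 1*64) = 9 - (X - 64) = 9 - (-64 + X) = 9 + (64 - X) = 73 - X)
P(-209) + C(-92 - 1*98) = (-164 - 209) + (73 - (-92 - 1*98)) = -373 + (73 - (-92 - 98)) = -373 + (73 - 1*(-190)) = -373 + (73 + 190) = -373 + 263 = -110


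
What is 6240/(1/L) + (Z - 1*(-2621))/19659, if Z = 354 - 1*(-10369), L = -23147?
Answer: -946497491392/6553 ≈ -1.4444e+8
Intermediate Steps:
Z = 10723 (Z = 354 + 10369 = 10723)
6240/(1/L) + (Z - 1*(-2621))/19659 = 6240/(1/(-23147)) + (10723 - 1*(-2621))/19659 = 6240/(-1/23147) + (10723 + 2621)*(1/19659) = 6240*(-23147) + 13344*(1/19659) = -144437280 + 4448/6553 = -946497491392/6553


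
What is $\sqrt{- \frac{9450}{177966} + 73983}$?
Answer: $\frac{2 \sqrt{1808009479563}}{9887} \approx 272.0$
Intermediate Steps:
$\sqrt{- \frac{9450}{177966} + 73983} = \sqrt{\left(-9450\right) \frac{1}{177966} + 73983} = \sqrt{- \frac{525}{9887} + 73983} = \sqrt{\frac{731469396}{9887}} = \frac{2 \sqrt{1808009479563}}{9887}$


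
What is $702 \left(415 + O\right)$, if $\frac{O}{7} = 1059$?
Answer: $5495256$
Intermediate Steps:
$O = 7413$ ($O = 7 \cdot 1059 = 7413$)
$702 \left(415 + O\right) = 702 \left(415 + 7413\right) = 702 \cdot 7828 = 5495256$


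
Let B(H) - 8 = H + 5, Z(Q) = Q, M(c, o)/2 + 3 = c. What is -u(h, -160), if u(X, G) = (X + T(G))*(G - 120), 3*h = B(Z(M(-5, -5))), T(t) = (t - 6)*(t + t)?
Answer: 14873320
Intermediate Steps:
M(c, o) = -6 + 2*c
T(t) = 2*t*(-6 + t) (T(t) = (-6 + t)*(2*t) = 2*t*(-6 + t))
B(H) = 13 + H (B(H) = 8 + (H + 5) = 8 + (5 + H) = 13 + H)
h = -1 (h = (13 + (-6 + 2*(-5)))/3 = (13 + (-6 - 10))/3 = (13 - 16)/3 = (⅓)*(-3) = -1)
u(X, G) = (-120 + G)*(X + 2*G*(-6 + G)) (u(X, G) = (X + 2*G*(-6 + G))*(G - 120) = (X + 2*G*(-6 + G))*(-120 + G) = (-120 + G)*(X + 2*G*(-6 + G)))
-u(h, -160) = -(-252*(-160)² - 120*(-1) + 2*(-160)³ + 1440*(-160) - 160*(-1)) = -(-252*25600 + 120 + 2*(-4096000) - 230400 + 160) = -(-6451200 + 120 - 8192000 - 230400 + 160) = -1*(-14873320) = 14873320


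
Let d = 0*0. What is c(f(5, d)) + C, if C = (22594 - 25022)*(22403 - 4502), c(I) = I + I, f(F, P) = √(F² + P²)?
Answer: -43463618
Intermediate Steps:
d = 0
c(I) = 2*I
C = -43463628 (C = -2428*17901 = -43463628)
c(f(5, d)) + C = 2*√(5² + 0²) - 43463628 = 2*√(25 + 0) - 43463628 = 2*√25 - 43463628 = 2*5 - 43463628 = 10 - 43463628 = -43463618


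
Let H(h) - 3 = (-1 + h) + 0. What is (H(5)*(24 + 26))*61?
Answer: 21350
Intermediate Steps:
H(h) = 2 + h (H(h) = 3 + ((-1 + h) + 0) = 3 + (-1 + h) = 2 + h)
(H(5)*(24 + 26))*61 = ((2 + 5)*(24 + 26))*61 = (7*50)*61 = 350*61 = 21350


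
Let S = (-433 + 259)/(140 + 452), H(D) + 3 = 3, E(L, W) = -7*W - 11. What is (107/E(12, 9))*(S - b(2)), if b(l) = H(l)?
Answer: 9309/21904 ≈ 0.42499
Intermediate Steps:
E(L, W) = -11 - 7*W
H(D) = 0 (H(D) = -3 + 3 = 0)
S = -87/296 (S = -174/592 = -174*1/592 = -87/296 ≈ -0.29392)
b(l) = 0
(107/E(12, 9))*(S - b(2)) = (107/(-11 - 7*9))*(-87/296 - 1*0) = (107/(-11 - 63))*(-87/296 + 0) = (107/(-74))*(-87/296) = (107*(-1/74))*(-87/296) = -107/74*(-87/296) = 9309/21904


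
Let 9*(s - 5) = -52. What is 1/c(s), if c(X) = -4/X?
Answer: 7/36 ≈ 0.19444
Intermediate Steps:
s = -7/9 (s = 5 + (⅑)*(-52) = 5 - 52/9 = -7/9 ≈ -0.77778)
1/c(s) = 1/(-4/(-7/9)) = 1/(-4*(-9/7)) = 1/(36/7) = 7/36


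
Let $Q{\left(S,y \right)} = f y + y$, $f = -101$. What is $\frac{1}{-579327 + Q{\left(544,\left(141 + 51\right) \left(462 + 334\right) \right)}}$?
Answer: $- \frac{1}{15862527} \approx -6.3042 \cdot 10^{-8}$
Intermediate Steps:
$Q{\left(S,y \right)} = - 100 y$ ($Q{\left(S,y \right)} = - 101 y + y = - 100 y$)
$\frac{1}{-579327 + Q{\left(544,\left(141 + 51\right) \left(462 + 334\right) \right)}} = \frac{1}{-579327 - 100 \left(141 + 51\right) \left(462 + 334\right)} = \frac{1}{-579327 - 100 \cdot 192 \cdot 796} = \frac{1}{-579327 - 15283200} = \frac{1}{-15862527} = - \frac{1}{15862527}$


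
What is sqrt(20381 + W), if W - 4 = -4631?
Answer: sqrt(15754) ≈ 125.51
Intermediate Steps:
W = -4627 (W = 4 - 4631 = -4627)
sqrt(20381 + W) = sqrt(20381 - 4627) = sqrt(15754)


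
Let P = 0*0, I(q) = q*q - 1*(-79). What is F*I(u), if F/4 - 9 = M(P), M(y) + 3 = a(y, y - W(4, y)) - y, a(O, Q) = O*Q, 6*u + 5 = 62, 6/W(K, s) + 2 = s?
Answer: 4062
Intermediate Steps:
W(K, s) = 6/(-2 + s)
u = 19/2 (u = -⅚ + (⅙)*62 = -⅚ + 31/3 = 19/2 ≈ 9.5000)
I(q) = 79 + q² (I(q) = q² + 79 = 79 + q²)
P = 0
M(y) = -3 - y + y*(y - 6/(-2 + y)) (M(y) = -3 + (y*(y - 6/(-2 + y)) - y) = -3 + (-y + y*(y - 6/(-2 + y))) = -3 - y + y*(y - 6/(-2 + y)))
F = 24 (F = 36 + 4*((6 + 0³ - 7*0 - 3*0²)/(-2 + 0)) = 36 + 4*((6 + 0 + 0 - 3*0)/(-2)) = 36 + 4*(-(6 + 0 + 0 + 0)/2) = 36 + 4*(-½*6) = 36 + 4*(-3) = 36 - 12 = 24)
F*I(u) = 24*(79 + (19/2)²) = 24*(79 + 361/4) = 24*(677/4) = 4062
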